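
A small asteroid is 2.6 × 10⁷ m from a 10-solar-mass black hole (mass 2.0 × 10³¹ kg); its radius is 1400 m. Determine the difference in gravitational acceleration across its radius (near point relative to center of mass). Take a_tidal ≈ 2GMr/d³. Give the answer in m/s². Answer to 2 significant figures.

a_tidal = 2GMr/d³
        = 2 × (6.674 × 10⁻¹¹) × (2.0 × 10³¹) × (1400) / (2.6 × 10⁷)³
        = 2.1 × 10² m/s²

2.1 × 10² m/s²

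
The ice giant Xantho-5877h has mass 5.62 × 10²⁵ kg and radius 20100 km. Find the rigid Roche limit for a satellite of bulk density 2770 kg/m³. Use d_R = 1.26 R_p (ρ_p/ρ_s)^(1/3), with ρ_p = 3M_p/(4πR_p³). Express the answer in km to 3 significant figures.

21300 km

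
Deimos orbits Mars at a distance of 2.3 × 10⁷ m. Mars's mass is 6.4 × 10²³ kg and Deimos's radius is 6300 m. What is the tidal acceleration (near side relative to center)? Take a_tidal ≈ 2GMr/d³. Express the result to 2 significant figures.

Differencing GM/(d−r)² and GM/d² to first order in r/d gives 2GMr/d³.
a_tidal = 2GMr/d³
        = 2 × (6.674 × 10⁻¹¹) × (6.4 × 10²³) × (6300) / (2.3 × 10⁷)³
        = 4.4 × 10⁻⁵ m/s²

4.4 × 10⁻⁵ m/s²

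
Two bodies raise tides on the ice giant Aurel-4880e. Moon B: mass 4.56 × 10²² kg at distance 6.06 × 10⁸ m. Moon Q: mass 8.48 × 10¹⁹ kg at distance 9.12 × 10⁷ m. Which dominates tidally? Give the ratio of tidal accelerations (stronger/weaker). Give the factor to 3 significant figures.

Moon B, by a factor of ≈ 1.83

Compare M/d³ for the two perturbers:
Moon B: (4.56 × 10²²) / (6.06 × 10⁸)³ = 2.049 × 10⁻⁴
Moon Q: (8.48 × 10¹⁹) / (9.12 × 10⁷)³ = 1.118 × 10⁻⁴
Ratio (larger/smaller) = 1.83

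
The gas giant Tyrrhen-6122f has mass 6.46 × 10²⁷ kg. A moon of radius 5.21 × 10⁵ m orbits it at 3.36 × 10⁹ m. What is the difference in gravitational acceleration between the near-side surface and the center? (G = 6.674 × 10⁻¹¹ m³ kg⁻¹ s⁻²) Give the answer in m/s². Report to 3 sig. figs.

Δa = 2GMr/d³
   = 2 × (6.674 × 10⁻¹¹) × (6.46 × 10²⁷) × (5.21 × 10⁵) / (3.36 × 10⁹)³
   = 1.18 × 10⁻⁵ m/s²

1.18 × 10⁻⁵ m/s²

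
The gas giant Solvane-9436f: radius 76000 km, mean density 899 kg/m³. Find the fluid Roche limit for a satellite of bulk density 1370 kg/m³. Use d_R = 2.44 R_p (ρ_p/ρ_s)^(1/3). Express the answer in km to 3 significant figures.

1.61 × 10⁵ km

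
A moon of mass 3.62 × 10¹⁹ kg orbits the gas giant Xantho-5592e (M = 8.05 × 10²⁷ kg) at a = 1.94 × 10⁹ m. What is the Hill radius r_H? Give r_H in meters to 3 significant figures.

2.22 × 10⁶ m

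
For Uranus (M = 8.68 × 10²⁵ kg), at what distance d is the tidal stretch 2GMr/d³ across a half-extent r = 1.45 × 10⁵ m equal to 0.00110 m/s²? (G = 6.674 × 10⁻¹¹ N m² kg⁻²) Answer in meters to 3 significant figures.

1.15 × 10⁸ m

2GMr/d³ = a_tidal  ⇒  d = (2GMr / a_tidal)^(1/3)
d = (2 × 6.674×10⁻¹¹ × (8.68 × 10²⁵) × (1.45 × 10⁵) / (0.00110))^(1/3)
  = 1.15 × 10⁸ m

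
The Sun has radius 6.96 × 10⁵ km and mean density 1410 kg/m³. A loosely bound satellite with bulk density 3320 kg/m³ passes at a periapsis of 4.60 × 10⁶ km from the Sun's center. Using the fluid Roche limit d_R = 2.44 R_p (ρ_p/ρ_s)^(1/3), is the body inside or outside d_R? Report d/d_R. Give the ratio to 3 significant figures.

outside; d/d_R ≈ 3.60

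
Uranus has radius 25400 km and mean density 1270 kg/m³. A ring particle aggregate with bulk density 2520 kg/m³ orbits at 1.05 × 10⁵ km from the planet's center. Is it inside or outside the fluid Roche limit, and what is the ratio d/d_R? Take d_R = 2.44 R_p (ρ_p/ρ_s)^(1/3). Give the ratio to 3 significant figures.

d_R = 2.44 × (25400 km) × (1270/2520)^(1/3) = 49320 km
d/d_R = (1.05 × 10⁵) / (49320) = 2.13
Since d/d_R > 1, the body is outside the Roche limit.

outside; d/d_R ≈ 2.13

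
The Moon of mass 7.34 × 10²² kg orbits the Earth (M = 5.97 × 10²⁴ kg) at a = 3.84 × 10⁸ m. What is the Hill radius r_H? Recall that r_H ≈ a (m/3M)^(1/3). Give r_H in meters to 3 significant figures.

6.15 × 10⁷ m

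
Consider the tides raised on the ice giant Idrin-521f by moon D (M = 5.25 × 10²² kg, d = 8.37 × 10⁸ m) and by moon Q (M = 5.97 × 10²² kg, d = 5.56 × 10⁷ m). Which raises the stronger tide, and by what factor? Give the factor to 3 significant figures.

Tidal acceleration ∝ M/d³, so compare M/d³ for each.
Moon D: (5.25 × 10²²) / (8.37 × 10⁸)³ = 8.953 × 10⁻⁵
Moon Q: (5.97 × 10²²) / (5.56 × 10⁷)³ = 3.473 × 10⁻¹
Ratio (larger/smaller) = 3880

Moon Q, by a factor of ≈ 3880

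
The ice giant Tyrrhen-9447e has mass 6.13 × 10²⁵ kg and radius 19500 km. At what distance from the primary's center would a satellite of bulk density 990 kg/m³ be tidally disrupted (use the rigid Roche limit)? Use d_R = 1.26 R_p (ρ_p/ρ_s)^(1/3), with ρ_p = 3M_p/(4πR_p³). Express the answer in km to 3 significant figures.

30900 km

ρ_p = 3M_p/(4πR_p³) = 3 × (6.13 × 10²⁵) / (4π × (1.95 × 10⁷ m)³) = 1970 kg/m³
d_R = 1.26 × 19500 km × (1970/990)^(1/3)
    = 30900 km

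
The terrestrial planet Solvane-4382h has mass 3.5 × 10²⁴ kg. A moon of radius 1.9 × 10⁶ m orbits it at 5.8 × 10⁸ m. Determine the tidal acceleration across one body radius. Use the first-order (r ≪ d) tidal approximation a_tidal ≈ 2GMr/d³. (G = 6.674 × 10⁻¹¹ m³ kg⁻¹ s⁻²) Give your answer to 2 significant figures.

Since r ≪ d, expand the inverse-square field across one radius to get the leading 2GMr/d³ term.
Δa = 2GMr/d³
   = 2 × (6.674 × 10⁻¹¹) × (3.5 × 10²⁴) × (1.9 × 10⁶) / (5.8 × 10⁸)³
   = 4.5 × 10⁻⁶ m/s²

4.5 × 10⁻⁶ m/s²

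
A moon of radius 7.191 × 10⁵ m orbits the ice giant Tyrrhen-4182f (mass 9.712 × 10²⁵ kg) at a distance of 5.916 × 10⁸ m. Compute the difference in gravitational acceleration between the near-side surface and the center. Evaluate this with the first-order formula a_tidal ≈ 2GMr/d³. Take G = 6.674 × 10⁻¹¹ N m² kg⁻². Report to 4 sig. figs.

4.502 × 10⁻⁵ m/s²

Δa = 2GMr/d³
   = 2 × (6.674 × 10⁻¹¹) × (9.712 × 10²⁵) × (7.191 × 10⁵) / (5.916 × 10⁸)³
   = 4.502 × 10⁻⁵ m/s²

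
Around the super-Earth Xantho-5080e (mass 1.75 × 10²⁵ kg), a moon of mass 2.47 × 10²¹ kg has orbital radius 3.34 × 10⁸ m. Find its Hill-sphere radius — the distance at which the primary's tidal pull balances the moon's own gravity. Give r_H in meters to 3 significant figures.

r_H ≈ a (m/3M)^(1/3)
    = (3.34 × 10⁸) × (2.47 × 10²¹ / (3 × 1.75 × 10²⁵))^(1/3)
    = 1.21 × 10⁷ m

1.21 × 10⁷ m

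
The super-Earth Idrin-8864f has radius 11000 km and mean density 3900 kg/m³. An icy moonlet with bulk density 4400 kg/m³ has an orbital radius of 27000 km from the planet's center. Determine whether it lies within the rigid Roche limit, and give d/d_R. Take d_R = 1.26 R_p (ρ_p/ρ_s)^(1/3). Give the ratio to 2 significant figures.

d_R = 1.26 × (11000 km) × (3900/4400)^(1/3) = 13310 km
d/d_R = (27000) / (13310) = 2.0
Since d/d_R > 1, the body is outside the Roche limit.

outside; d/d_R ≈ 2.0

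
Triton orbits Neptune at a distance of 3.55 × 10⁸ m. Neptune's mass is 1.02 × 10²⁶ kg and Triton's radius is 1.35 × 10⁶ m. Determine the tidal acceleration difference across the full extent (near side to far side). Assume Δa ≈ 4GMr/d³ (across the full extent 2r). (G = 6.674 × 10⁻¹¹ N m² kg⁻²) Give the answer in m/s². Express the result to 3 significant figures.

8.22 × 10⁻⁴ m/s²

The field gradient is 2GM/d³; across the full diameter 2r the difference is 4GMr/d³.
Δg = 4GMr/d³
   = 4 × (6.674 × 10⁻¹¹) × (1.02 × 10²⁶) × (1.35 × 10⁶) / (3.55 × 10⁸)³
   = 8.22 × 10⁻⁴ m/s²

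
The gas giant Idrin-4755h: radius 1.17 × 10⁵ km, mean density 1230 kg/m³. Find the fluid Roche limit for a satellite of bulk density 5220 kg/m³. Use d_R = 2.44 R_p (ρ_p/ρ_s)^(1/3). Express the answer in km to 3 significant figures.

1.76 × 10⁵ km

d_R = 2.44 × 1.17 × 10⁵ km × (1230/5220)^(1/3)
    = 1.76 × 10⁵ km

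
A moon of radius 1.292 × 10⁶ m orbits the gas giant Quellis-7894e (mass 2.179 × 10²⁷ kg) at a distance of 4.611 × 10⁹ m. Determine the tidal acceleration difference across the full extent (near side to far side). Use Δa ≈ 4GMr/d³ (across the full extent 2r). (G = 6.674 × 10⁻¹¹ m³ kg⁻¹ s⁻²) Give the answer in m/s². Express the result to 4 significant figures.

7.666 × 10⁻⁶ m/s²

Δg = 4GMr/d³
   = 4 × (6.674 × 10⁻¹¹) × (2.179 × 10²⁷) × (1.292 × 10⁶) / (4.611 × 10⁹)³
   = 7.666 × 10⁻⁶ m/s²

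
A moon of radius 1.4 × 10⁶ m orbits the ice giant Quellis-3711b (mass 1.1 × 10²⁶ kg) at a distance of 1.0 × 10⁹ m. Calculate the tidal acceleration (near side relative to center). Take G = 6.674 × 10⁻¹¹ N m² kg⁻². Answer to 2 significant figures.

Since r ≪ d, expand the inverse-square field across one radius to get the leading 2GMr/d³ term.
Δa = 2GMr/d³
   = 2 × (6.674 × 10⁻¹¹) × (1.1 × 10²⁶) × (1.4 × 10⁶) / (1.0 × 10⁹)³
   = 2.1 × 10⁻⁵ m/s²

2.1 × 10⁻⁵ m/s²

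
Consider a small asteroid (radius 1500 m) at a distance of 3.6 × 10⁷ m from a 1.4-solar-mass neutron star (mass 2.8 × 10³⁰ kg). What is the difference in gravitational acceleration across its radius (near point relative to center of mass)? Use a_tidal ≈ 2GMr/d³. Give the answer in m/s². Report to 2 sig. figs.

Since r ≪ d, expand the inverse-square field across one radius to get the leading 2GMr/d³ term.
a_tidal = 2GMr/d³
        = 2 × (6.674 × 10⁻¹¹) × (2.8 × 10³⁰) × (1500) / (3.6 × 10⁷)³
        = 1.2 × 10¹ m/s²

1.2 × 10¹ m/s²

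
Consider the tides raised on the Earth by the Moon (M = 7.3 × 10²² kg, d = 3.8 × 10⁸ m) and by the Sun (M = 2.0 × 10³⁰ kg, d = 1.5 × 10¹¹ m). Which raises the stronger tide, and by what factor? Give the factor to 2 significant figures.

The Moon, by a factor of ≈ 2.2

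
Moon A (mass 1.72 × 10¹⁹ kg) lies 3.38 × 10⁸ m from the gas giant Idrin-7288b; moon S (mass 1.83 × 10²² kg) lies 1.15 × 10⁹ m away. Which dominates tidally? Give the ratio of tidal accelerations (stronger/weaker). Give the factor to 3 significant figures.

Moon S, by a factor of ≈ 27.0

Tidal stretch scales as M/d³; compute that for each body.
Moon A: (1.72 × 10¹⁹) / (3.38 × 10⁸)³ = 4.454 × 10⁻⁷
Moon S: (1.83 × 10²²) / (1.15 × 10⁹)³ = 1.203 × 10⁻⁵
Ratio (larger/smaller) = 27.0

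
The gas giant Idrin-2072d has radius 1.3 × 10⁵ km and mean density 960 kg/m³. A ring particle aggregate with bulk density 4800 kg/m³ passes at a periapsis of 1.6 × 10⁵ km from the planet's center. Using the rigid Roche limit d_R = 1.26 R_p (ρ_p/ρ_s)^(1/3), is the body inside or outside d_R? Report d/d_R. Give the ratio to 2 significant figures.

outside; d/d_R ≈ 1.7

d_R = 1.26 × (1.3 × 10⁵ km) × (960/4800)^(1/3) = 95790 km
d/d_R = (1.6 × 10⁵) / (95790) = 1.7
Since d/d_R > 1, the body is outside the Roche limit.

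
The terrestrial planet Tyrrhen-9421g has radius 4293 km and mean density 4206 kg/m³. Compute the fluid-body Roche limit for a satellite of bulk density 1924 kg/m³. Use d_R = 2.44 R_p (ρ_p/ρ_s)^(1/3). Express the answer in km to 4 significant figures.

d_R = 2.44 × 4293 km × (4206/1924)^(1/3)
    = 13590 km

13590 km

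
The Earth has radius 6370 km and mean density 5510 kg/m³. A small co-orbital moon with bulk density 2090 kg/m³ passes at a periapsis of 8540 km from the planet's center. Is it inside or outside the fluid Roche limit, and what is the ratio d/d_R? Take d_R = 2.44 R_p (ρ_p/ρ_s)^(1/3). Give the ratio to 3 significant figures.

d_R = 2.44 × (6370 km) × (5510/2090)^(1/3) = 21470 km
d/d_R = (8540) / (21470) = 0.398
Since d/d_R < 1, the body is inside the Roche limit.

inside; d/d_R ≈ 0.398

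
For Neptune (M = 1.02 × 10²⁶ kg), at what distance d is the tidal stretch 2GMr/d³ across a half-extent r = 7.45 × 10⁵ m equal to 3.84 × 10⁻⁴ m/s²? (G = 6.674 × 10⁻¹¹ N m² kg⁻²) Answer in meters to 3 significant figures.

2GMr/d³ = a_tidal  ⇒  d = (2GMr / a_tidal)^(1/3)
d = (2 × 6.674×10⁻¹¹ × (1.02 × 10²⁶) × (7.45 × 10⁵) / (3.84 × 10⁻⁴))^(1/3)
  = 2.98 × 10⁸ m

2.98 × 10⁸ m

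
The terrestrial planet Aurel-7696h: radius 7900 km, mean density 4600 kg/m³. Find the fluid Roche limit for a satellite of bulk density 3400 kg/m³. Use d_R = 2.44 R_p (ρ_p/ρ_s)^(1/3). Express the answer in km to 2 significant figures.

21000 km

d_R = 2.44 × 7900 km × (4600/3400)^(1/3)
    = 21000 km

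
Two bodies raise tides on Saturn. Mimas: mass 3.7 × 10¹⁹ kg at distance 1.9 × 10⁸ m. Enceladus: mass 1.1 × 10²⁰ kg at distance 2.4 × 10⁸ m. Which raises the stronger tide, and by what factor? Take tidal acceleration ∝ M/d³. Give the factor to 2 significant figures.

Enceladus, by a factor of ≈ 1.5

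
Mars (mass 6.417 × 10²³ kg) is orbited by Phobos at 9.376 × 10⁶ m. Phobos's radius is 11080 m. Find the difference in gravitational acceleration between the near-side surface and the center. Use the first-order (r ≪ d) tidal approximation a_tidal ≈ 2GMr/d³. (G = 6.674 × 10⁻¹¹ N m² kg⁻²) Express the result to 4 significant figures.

1.151 × 10⁻³ m/s²

The tidal stretch is the gradient of GM/d² times the body's extent r, hence the 1/d³ dependence.
Δg = 2GMr/d³
   = 2 × (6.674 × 10⁻¹¹) × (6.417 × 10²³) × (11080) / (9.376 × 10⁶)³
   = 1.151 × 10⁻³ m/s²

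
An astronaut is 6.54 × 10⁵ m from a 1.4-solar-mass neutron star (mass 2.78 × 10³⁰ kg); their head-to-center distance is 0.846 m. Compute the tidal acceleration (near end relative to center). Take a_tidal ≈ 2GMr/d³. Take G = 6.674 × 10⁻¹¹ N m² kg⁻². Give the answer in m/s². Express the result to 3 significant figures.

1.12 × 10³ m/s²

The tidal stretch is the gradient of GM/d² times the body's extent r, hence the 1/d³ dependence.
Δg = 2GMr/d³
   = 2 × (6.674 × 10⁻¹¹) × (2.78 × 10³⁰) × (0.846) / (6.54 × 10⁵)³
   = 1.12 × 10³ m/s²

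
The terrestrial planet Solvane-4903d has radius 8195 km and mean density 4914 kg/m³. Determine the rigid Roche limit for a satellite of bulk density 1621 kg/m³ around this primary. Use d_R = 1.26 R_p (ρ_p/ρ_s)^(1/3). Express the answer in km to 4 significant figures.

14940 km

d_R = 1.26 × 8195 km × (4914/1621)^(1/3)
    = 14940 km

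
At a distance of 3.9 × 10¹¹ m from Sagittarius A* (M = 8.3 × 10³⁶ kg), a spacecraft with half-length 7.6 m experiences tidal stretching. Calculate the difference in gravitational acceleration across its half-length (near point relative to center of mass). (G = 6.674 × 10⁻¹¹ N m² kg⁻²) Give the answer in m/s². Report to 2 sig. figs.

1.4 × 10⁻⁷ m/s²

Δa = 2GMr/d³
   = 2 × (6.674 × 10⁻¹¹) × (8.3 × 10³⁶) × (7.6) / (3.9 × 10¹¹)³
   = 1.4 × 10⁻⁷ m/s²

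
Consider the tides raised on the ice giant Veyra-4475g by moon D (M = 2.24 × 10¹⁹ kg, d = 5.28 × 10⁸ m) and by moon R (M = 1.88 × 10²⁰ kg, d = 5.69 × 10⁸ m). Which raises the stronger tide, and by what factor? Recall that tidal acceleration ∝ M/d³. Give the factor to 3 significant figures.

Moon R, by a factor of ≈ 6.71

Compare M/d³ for the two perturbers:
Moon D: (2.24 × 10¹⁹) / (5.28 × 10⁸)³ = 1.522 × 10⁻⁷
Moon R: (1.88 × 10²⁰) / (5.69 × 10⁸)³ = 1.021 × 10⁻⁶
Ratio (larger/smaller) = 6.71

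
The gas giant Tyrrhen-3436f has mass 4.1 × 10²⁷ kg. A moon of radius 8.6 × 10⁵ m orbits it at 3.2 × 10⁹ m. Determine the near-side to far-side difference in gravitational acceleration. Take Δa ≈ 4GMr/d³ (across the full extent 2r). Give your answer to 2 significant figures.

2.9 × 10⁻⁵ m/s²

Δa = 4GMr/d³
   = 4 × (6.674 × 10⁻¹¹) × (4.1 × 10²⁷) × (8.6 × 10⁵) / (3.2 × 10⁹)³
   = 2.9 × 10⁻⁵ m/s²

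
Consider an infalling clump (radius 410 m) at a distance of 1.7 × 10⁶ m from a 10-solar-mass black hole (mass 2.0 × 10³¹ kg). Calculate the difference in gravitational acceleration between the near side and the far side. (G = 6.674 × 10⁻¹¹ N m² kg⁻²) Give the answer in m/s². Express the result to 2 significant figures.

Near-to-far spans 2r, so the tidal difference is twice the near-to-center value: 4GMr/d³.
Δg = 4GMr/d³
   = 4 × (6.674 × 10⁻¹¹) × (2.0 × 10³¹) × (410) / (1.7 × 10⁶)³
   = 4.5 × 10⁵ m/s²

4.5 × 10⁵ m/s²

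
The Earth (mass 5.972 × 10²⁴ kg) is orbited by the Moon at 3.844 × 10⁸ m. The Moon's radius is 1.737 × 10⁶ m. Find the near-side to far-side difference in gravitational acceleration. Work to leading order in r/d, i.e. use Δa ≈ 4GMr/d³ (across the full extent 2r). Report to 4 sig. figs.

Δa = 4GMr/d³
   = 4 × (6.674 × 10⁻¹¹) × (5.972 × 10²⁴) × (1.737 × 10⁶) / (3.844 × 10⁸)³
   = 4.875 × 10⁻⁵ m/s²

4.875 × 10⁻⁵ m/s²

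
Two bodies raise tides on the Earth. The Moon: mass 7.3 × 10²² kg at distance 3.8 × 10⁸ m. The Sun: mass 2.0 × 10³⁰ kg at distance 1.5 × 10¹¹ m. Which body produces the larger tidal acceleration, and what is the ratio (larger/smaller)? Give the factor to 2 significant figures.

The tide-raising term goes as M/d³ (the gradient of a 1/d² field).
The Moon: (7.3 × 10²²) / (3.8 × 10⁸)³ = 1.330 × 10⁻³
The Sun: (2.0 × 10³⁰) / (1.5 × 10¹¹)³ = 5.926 × 10⁻⁴
Ratio (larger/smaller) = 2.2

The Moon, by a factor of ≈ 2.2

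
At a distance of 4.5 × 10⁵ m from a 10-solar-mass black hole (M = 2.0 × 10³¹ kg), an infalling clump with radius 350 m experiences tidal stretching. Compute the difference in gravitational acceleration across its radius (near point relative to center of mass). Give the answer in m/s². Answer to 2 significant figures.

1.0 × 10⁷ m/s²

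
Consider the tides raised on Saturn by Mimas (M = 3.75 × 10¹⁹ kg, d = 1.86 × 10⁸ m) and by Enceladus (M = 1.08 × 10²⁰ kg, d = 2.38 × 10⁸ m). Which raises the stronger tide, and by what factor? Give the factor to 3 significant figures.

Enceladus, by a factor of ≈ 1.37

Tidal acceleration ∝ M/d³, so compare M/d³ for each.
Mimas: (3.75 × 10¹⁹) / (1.86 × 10⁸)³ = 5.828 × 10⁻⁶
Enceladus: (1.08 × 10²⁰) / (2.38 × 10⁸)³ = 8.011 × 10⁻⁶
Ratio (larger/smaller) = 1.37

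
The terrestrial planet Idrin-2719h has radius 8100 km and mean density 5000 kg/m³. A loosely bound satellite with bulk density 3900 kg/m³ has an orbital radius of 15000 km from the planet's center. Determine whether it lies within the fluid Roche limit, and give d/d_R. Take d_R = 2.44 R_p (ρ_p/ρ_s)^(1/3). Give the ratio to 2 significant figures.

d_R = 2.44 × (8100 km) × (5000/3900)^(1/3) = 21470 km
d/d_R = (15000) / (21470) = 0.70
Since d/d_R < 1, the body is inside the Roche limit.

inside; d/d_R ≈ 0.70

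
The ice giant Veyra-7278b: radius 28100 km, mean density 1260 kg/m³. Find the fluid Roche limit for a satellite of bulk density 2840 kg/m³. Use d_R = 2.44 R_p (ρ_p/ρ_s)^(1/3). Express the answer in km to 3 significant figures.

52300 km

d_R = 2.44 × 28100 km × (1260/2840)^(1/3)
    = 52300 km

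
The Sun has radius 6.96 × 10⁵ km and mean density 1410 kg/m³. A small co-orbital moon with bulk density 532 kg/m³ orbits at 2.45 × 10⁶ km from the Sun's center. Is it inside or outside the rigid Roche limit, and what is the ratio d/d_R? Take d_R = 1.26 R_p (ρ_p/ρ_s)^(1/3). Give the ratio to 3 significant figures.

d_R = 1.26 × (6.96 × 10⁵ km) × (1410/532)^(1/3) = 1.214 × 10⁶ km
d/d_R = (2.45 × 10⁶) / (1.214 × 10⁶) = 2.02
Since d/d_R > 1, the body is outside the Roche limit.

outside; d/d_R ≈ 2.02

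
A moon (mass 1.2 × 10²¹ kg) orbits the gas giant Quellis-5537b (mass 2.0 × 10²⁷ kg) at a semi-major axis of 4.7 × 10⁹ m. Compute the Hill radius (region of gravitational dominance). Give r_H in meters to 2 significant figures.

r_H ≈ a (m/3M)^(1/3)
    = (4.7 × 10⁹) × (1.2 × 10²¹ / (3 × 2.0 × 10²⁷))^(1/3)
    = 2.7 × 10⁷ m

2.7 × 10⁷ m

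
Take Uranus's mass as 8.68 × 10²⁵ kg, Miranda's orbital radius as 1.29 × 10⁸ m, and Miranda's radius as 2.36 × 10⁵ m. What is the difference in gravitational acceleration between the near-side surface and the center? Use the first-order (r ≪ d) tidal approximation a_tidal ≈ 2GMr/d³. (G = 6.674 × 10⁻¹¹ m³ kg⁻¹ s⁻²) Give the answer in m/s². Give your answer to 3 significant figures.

1.27 × 10⁻³ m/s²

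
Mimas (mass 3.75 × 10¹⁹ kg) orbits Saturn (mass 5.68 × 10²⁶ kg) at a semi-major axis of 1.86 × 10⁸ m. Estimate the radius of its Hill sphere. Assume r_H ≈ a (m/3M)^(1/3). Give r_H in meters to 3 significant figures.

r_H ≈ a (m/3M)^(1/3)
    = (1.86 × 10⁸) × (3.75 × 10¹⁹ / (3 × 5.68 × 10²⁶))^(1/3)
    = 5.21 × 10⁵ m

5.21 × 10⁵ m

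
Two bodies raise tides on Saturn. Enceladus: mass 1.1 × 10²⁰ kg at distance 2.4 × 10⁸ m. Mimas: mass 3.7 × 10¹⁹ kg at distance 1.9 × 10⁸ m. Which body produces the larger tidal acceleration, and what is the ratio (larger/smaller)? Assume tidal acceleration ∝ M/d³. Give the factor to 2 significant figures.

The tide-raising term goes as M/d³ (the gradient of a 1/d² field).
Enceladus: (1.1 × 10²⁰) / (2.4 × 10⁸)³ = 7.957 × 10⁻⁶
Mimas: (3.7 × 10¹⁹) / (1.9 × 10⁸)³ = 5.394 × 10⁻⁶
Ratio (larger/smaller) = 1.5

Enceladus, by a factor of ≈ 1.5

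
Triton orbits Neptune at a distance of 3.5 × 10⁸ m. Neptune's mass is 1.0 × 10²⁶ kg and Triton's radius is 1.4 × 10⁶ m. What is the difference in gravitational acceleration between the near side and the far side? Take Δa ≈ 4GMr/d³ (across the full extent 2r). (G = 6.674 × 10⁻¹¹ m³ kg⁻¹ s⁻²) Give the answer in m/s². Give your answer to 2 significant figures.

8.7 × 10⁻⁴ m/s²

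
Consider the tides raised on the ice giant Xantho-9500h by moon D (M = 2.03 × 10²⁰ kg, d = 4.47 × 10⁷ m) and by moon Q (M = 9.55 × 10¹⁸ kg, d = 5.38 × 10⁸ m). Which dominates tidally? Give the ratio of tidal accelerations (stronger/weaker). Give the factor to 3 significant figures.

Moon D, by a factor of ≈ 37100

Tidal acceleration ∝ M/d³, so compare M/d³ for each.
Moon D: (2.03 × 10²⁰) / (4.47 × 10⁷)³ = 2.273 × 10⁻³
Moon Q: (9.55 × 10¹⁸) / (5.38 × 10⁸)³ = 6.133 × 10⁻⁸
Ratio (larger/smaller) = 37100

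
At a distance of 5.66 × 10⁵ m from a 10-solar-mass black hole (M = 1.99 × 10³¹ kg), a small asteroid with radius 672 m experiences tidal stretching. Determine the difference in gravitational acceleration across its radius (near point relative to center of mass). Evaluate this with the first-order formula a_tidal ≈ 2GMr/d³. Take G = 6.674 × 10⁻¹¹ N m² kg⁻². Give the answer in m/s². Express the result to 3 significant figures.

The tidal stretch is the gradient of GM/d² times the body's extent r, hence the 1/d³ dependence.
Δa = 2GMr/d³
   = 2 × (6.674 × 10⁻¹¹) × (1.99 × 10³¹) × (672) / (5.66 × 10⁵)³
   = 9.84 × 10⁶ m/s²

9.84 × 10⁶ m/s²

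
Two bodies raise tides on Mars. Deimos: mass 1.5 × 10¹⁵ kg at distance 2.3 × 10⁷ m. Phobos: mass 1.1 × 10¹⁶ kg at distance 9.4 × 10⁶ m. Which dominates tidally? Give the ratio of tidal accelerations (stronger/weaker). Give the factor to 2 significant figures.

Tidal stretch scales as M/d³; compute that for each body.
Deimos: (1.5 × 10¹⁵) / (2.3 × 10⁷)³ = 1.233 × 10⁻⁷
Phobos: (1.1 × 10¹⁶) / (9.4 × 10⁶)³ = 1.324 × 10⁻⁵
Ratio (larger/smaller) = 110

Phobos, by a factor of ≈ 110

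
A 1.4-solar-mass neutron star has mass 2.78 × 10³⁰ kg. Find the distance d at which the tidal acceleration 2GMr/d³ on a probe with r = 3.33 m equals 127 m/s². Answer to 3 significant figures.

2.13 × 10⁶ m

2GMr/d³ = a_tidal  ⇒  d = (2GMr / a_tidal)^(1/3)
d = (2 × 6.674×10⁻¹¹ × (2.78 × 10³⁰) × (3.33) / (127))^(1/3)
  = 2.13 × 10⁶ m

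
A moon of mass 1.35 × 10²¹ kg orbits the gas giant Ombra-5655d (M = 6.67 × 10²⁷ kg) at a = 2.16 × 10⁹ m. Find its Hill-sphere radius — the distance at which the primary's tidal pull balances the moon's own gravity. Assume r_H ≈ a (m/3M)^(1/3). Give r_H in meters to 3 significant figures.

8.79 × 10⁶ m

r_H ≈ a (m/3M)^(1/3)
    = (2.16 × 10⁹) × (1.35 × 10²¹ / (3 × 6.67 × 10²⁷))^(1/3)
    = 8.79 × 10⁶ m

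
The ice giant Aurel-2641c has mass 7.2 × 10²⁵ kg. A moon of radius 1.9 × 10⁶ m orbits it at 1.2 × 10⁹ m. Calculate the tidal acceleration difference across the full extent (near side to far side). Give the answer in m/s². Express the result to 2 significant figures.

2.1 × 10⁻⁵ m/s²

Differencing GM/(d−r)² and GM/(d+r)² to first order in r/d gives 4GMr/d³.
Δa = 4GMr/d³
   = 4 × (6.674 × 10⁻¹¹) × (7.2 × 10²⁵) × (1.9 × 10⁶) / (1.2 × 10⁹)³
   = 2.1 × 10⁻⁵ m/s²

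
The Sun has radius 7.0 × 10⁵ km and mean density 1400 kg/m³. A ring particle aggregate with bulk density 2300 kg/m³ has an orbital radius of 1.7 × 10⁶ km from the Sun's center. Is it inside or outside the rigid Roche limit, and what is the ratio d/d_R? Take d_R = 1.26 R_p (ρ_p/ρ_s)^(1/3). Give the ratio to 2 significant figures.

d_R = 1.26 × (7.0 × 10⁵ km) × (1400/2300)^(1/3) = 7.475 × 10⁵ km
d/d_R = (1.7 × 10⁶) / (7.475 × 10⁵) = 2.3
Since d/d_R > 1, the body is outside the Roche limit.

outside; d/d_R ≈ 2.3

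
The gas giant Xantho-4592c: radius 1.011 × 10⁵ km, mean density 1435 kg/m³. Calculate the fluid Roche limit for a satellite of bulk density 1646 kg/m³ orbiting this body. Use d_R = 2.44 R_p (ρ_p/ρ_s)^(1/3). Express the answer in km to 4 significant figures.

2.357 × 10⁵ km

d_R = 2.44 × 1.011 × 10⁵ km × (1435/1646)^(1/3)
    = 2.357 × 10⁵ km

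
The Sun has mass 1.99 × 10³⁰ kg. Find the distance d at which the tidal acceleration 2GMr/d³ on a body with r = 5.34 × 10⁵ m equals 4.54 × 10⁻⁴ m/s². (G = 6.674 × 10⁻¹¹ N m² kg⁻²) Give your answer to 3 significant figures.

2GMr/d³ = a_tidal  ⇒  d = (2GMr / a_tidal)^(1/3)
d = (2 × 6.674×10⁻¹¹ × (1.99 × 10³⁰) × (5.34 × 10⁵) / (4.54 × 10⁻⁴))^(1/3)
  = 6.79 × 10⁹ m

6.79 × 10⁹ m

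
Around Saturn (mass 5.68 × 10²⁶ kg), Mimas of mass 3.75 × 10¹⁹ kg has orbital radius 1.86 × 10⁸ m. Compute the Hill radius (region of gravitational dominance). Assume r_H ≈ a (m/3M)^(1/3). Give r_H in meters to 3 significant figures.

r_H ≈ a (m/3M)^(1/3)
    = (1.86 × 10⁸) × (3.75 × 10¹⁹ / (3 × 5.68 × 10²⁶))^(1/3)
    = 5.21 × 10⁵ m

5.21 × 10⁵ m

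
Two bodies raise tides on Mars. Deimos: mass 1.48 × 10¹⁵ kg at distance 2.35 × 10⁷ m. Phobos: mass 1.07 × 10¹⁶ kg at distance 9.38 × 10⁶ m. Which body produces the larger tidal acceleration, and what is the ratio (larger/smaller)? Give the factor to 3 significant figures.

Phobos, by a factor of ≈ 114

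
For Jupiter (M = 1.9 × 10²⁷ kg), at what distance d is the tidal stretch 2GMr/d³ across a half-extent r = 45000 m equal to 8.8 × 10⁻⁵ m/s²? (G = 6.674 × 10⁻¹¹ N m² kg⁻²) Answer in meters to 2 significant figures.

5.1 × 10⁸ m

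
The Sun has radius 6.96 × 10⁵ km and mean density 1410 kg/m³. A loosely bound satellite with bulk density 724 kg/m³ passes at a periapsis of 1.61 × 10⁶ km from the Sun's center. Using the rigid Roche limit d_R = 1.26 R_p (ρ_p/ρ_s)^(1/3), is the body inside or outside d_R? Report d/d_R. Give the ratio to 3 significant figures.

d_R = 1.26 × (6.96 × 10⁵ km) × (1410/724)^(1/3) = 1.095 × 10⁶ km
d/d_R = (1.61 × 10⁶) / (1.095 × 10⁶) = 1.47
Since d/d_R > 1, the body is outside the Roche limit.

outside; d/d_R ≈ 1.47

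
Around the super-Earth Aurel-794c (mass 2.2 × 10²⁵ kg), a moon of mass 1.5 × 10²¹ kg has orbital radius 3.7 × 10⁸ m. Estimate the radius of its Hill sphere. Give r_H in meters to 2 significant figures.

1.0 × 10⁷ m

r_H ≈ a (m/3M)^(1/3)
    = (3.7 × 10⁸) × (1.5 × 10²¹ / (3 × 2.2 × 10²⁵))^(1/3)
    = 1.0 × 10⁷ m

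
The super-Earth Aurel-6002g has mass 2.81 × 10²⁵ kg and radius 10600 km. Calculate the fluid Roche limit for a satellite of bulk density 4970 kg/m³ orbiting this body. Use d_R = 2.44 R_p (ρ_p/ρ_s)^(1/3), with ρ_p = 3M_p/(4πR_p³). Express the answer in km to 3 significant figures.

27000 km

ρ_p = 3M_p/(4πR_p³) = 3 × (2.81 × 10²⁵) / (4π × (1.06 × 10⁷ m)³) = 5630 kg/m³
d_R = 2.44 × 10600 km × (5630/4970)^(1/3)
    = 27000 km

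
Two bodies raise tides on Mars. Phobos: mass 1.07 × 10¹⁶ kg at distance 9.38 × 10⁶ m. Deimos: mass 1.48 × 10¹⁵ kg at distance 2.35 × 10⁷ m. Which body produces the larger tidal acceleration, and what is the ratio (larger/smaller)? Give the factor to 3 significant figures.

Phobos, by a factor of ≈ 114

Tidal stretch scales as M/d³; compute that for each body.
Phobos: (1.07 × 10¹⁶) / (9.38 × 10⁶)³ = 1.297 × 10⁻⁵
Deimos: (1.48 × 10¹⁵) / (2.35 × 10⁷)³ = 1.140 × 10⁻⁷
Ratio (larger/smaller) = 114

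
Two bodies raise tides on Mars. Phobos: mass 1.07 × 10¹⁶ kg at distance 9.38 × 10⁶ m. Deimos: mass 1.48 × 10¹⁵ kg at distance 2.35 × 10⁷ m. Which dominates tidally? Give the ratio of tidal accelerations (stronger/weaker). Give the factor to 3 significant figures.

The tide-raising term goes as M/d³ (the gradient of a 1/d² field).
Phobos: (1.07 × 10¹⁶) / (9.38 × 10⁶)³ = 1.297 × 10⁻⁵
Deimos: (1.48 × 10¹⁵) / (2.35 × 10⁷)³ = 1.140 × 10⁻⁷
Ratio (larger/smaller) = 114

Phobos, by a factor of ≈ 114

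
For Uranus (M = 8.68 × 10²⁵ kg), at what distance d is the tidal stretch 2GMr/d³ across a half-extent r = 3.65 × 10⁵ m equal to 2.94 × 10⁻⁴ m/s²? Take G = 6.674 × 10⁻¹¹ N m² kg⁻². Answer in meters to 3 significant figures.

2.43 × 10⁸ m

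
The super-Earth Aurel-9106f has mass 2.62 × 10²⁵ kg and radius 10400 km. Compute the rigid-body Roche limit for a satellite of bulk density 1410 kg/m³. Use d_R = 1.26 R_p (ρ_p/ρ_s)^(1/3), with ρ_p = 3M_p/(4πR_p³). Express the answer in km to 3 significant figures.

20700 km

ρ_p = 3M_p/(4πR_p³) = 3 × (2.62 × 10²⁵) / (4π × (1.04 × 10⁷ m)³) = 5560 kg/m³
d_R = 1.26 × 10400 km × (5560/1410)^(1/3)
    = 20700 km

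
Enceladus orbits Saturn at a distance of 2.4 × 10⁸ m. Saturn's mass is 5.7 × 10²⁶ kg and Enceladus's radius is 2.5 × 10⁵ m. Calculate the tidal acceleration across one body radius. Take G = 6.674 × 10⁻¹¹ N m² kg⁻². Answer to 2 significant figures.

1.4 × 10⁻³ m/s²

Δa = 2GMr/d³
   = 2 × (6.674 × 10⁻¹¹) × (5.7 × 10²⁶) × (2.5 × 10⁵) / (2.4 × 10⁸)³
   = 1.4 × 10⁻³ m/s²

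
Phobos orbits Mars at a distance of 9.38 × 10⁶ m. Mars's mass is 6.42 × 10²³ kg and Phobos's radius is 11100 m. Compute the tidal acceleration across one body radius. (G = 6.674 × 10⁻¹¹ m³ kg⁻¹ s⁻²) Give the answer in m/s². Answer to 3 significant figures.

1.15 × 10⁻³ m/s²

a_tidal = 2GMr/d³
        = 2 × (6.674 × 10⁻¹¹) × (6.42 × 10²³) × (11100) / (9.38 × 10⁶)³
        = 1.15 × 10⁻³ m/s²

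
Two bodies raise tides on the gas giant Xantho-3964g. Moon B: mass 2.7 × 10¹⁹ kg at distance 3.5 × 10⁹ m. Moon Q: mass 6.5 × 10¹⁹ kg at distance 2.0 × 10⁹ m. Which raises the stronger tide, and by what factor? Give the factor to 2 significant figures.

Tidal stretch scales as M/d³; compute that for each body.
Moon B: (2.7 × 10¹⁹) / (3.5 × 10⁹)³ = 6.297 × 10⁻¹⁰
Moon Q: (6.5 × 10¹⁹) / (2.0 × 10⁹)³ = 8.125 × 10⁻⁹
Ratio (larger/smaller) = 13

Moon Q, by a factor of ≈ 13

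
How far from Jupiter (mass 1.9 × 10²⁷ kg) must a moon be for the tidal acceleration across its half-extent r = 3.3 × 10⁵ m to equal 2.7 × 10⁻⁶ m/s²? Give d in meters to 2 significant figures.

3.1 × 10⁹ m

2GMr/d³ = a_tidal  ⇒  d = (2GMr / a_tidal)^(1/3)
d = (2 × 6.674×10⁻¹¹ × (1.9 × 10²⁷) × (3.3 × 10⁵) / (2.7 × 10⁻⁶))^(1/3)
  = 3.1 × 10⁹ m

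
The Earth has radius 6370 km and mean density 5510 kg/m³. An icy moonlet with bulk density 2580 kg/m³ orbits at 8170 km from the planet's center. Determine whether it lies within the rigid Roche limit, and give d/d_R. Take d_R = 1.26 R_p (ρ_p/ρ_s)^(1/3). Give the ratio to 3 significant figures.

inside; d/d_R ≈ 0.790

d_R = 1.26 × (6370 km) × (5510/2580)^(1/3) = 10340 km
d/d_R = (8170) / (10340) = 0.790
Since d/d_R < 1, the body is inside the Roche limit.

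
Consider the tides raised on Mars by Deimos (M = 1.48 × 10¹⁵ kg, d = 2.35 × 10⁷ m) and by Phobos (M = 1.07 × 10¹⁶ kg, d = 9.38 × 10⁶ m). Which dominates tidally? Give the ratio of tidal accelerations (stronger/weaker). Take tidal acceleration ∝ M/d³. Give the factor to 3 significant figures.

Compare M/d³ for the two perturbers:
Deimos: (1.48 × 10¹⁵) / (2.35 × 10⁷)³ = 1.140 × 10⁻⁷
Phobos: (1.07 × 10¹⁶) / (9.38 × 10⁶)³ = 1.297 × 10⁻⁵
Ratio (larger/smaller) = 114

Phobos, by a factor of ≈ 114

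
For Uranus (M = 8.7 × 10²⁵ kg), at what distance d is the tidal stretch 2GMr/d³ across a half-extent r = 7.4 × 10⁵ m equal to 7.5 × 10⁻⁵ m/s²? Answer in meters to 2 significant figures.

4.9 × 10⁸ m

2GMr/d³ = a_tidal  ⇒  d = (2GMr / a_tidal)^(1/3)
d = (2 × 6.674×10⁻¹¹ × (8.7 × 10²⁵) × (7.4 × 10⁵) / (7.5 × 10⁻⁵))^(1/3)
  = 4.9 × 10⁸ m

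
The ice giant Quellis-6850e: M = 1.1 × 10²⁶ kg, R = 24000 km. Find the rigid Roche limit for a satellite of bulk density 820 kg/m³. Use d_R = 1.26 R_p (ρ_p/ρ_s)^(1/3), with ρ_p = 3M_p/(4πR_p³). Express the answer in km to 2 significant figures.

40000 km

ρ_p = 3M_p/(4πR_p³) = 3 × (1.1 × 10²⁶) / (4π × (2.4 × 10⁷ m)³) = 1900 kg/m³
d_R = 1.26 × 24000 km × (1900/820)^(1/3)
    = 40000 km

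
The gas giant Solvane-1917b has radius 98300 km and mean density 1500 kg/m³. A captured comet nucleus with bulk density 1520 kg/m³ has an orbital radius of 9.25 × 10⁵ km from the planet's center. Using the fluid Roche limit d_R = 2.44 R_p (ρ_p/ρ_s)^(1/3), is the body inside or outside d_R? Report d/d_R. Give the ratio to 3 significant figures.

d_R = 2.44 × (98300 km) × (1500/1520)^(1/3) = 2.388 × 10⁵ km
d/d_R = (9.25 × 10⁵) / (2.388 × 10⁵) = 3.87
Since d/d_R > 1, the body is outside the Roche limit.

outside; d/d_R ≈ 3.87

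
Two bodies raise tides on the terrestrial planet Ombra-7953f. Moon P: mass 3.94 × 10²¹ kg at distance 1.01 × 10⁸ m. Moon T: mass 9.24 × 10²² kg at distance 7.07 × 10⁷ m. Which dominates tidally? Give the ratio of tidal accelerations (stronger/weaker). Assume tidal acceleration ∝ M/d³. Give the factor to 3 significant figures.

Moon T, by a factor of ≈ 68.4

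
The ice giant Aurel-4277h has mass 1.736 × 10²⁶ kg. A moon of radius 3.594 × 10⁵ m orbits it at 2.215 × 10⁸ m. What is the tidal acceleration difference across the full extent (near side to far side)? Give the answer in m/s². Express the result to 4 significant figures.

1.533 × 10⁻³ m/s²

Δa = 4GMr/d³
   = 4 × (6.674 × 10⁻¹¹) × (1.736 × 10²⁶) × (3.594 × 10⁵) / (2.215 × 10⁸)³
   = 1.533 × 10⁻³ m/s²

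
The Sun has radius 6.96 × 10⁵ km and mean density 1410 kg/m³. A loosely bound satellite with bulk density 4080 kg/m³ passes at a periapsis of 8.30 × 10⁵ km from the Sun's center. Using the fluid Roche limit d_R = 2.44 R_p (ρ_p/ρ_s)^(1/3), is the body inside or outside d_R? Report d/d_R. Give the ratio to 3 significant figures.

inside; d/d_R ≈ 0.696

d_R = 2.44 × (6.96 × 10⁵ km) × (1410/4080)^(1/3) = 1.192 × 10⁶ km
d/d_R = (8.30 × 10⁵) / (1.192 × 10⁶) = 0.696
Since d/d_R < 1, the body is inside the Roche limit.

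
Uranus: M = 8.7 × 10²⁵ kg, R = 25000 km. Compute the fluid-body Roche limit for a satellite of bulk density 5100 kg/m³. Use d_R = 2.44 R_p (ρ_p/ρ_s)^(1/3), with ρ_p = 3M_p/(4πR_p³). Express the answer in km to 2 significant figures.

39000 km

ρ_p = 3M_p/(4πR_p³) = 3 × (8.7 × 10²⁵) / (4π × (2.5 × 10⁷ m)³) = 1300 kg/m³
d_R = 2.44 × 25000 km × (1300/5100)^(1/3)
    = 39000 km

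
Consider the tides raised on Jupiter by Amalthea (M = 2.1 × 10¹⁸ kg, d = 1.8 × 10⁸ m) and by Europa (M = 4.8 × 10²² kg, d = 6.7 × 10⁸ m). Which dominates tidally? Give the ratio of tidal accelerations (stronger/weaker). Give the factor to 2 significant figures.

Europa, by a factor of ≈ 440

Tidal acceleration ∝ M/d³, so compare M/d³ for each.
Amalthea: (2.1 × 10¹⁸) / (1.8 × 10⁸)³ = 3.601 × 10⁻⁷
Europa: (4.8 × 10²²) / (6.7 × 10⁸)³ = 1.596 × 10⁻⁴
Ratio (larger/smaller) = 440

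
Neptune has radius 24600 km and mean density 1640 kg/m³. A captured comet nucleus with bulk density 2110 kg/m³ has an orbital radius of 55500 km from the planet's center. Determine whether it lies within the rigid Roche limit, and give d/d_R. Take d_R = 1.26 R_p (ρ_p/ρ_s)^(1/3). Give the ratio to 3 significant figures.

d_R = 1.26 × (24600 km) × (1640/2110)^(1/3) = 28500 km
d/d_R = (55500) / (28500) = 1.95
Since d/d_R > 1, the body is outside the Roche limit.

outside; d/d_R ≈ 1.95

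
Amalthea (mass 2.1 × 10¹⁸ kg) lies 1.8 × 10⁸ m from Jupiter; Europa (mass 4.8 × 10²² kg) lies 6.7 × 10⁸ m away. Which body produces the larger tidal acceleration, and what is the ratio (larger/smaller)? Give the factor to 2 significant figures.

Compare M/d³ for the two perturbers:
Amalthea: (2.1 × 10¹⁸) / (1.8 × 10⁸)³ = 3.601 × 10⁻⁷
Europa: (4.8 × 10²²) / (6.7 × 10⁸)³ = 1.596 × 10⁻⁴
Ratio (larger/smaller) = 440

Europa, by a factor of ≈ 440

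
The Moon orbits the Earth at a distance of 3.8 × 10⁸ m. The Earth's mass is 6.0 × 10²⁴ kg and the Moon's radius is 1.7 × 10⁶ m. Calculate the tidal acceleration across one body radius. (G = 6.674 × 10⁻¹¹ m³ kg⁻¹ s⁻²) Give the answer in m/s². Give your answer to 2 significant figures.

a_tidal = 2GMr/d³
        = 2 × (6.674 × 10⁻¹¹) × (6.0 × 10²⁴) × (1.7 × 10⁶) / (3.8 × 10⁸)³
        = 2.5 × 10⁻⁵ m/s²

2.5 × 10⁻⁵ m/s²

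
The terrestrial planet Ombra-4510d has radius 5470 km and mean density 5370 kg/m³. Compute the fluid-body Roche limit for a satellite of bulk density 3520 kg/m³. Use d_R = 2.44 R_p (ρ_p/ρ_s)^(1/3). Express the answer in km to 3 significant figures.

d_R = 2.44 × 5470 km × (5370/3520)^(1/3)
    = 15400 km

15400 km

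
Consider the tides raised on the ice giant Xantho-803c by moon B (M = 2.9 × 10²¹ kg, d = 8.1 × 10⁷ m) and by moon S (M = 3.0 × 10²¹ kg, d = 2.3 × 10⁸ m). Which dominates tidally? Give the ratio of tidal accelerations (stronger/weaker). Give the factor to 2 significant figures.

Tidal stretch scales as M/d³; compute that for each body.
Moon B: (2.9 × 10²¹) / (8.1 × 10⁷)³ = 5.457 × 10⁻³
Moon S: (3.0 × 10²¹) / (2.3 × 10⁸)³ = 2.466 × 10⁻⁴
Ratio (larger/smaller) = 22

Moon B, by a factor of ≈ 22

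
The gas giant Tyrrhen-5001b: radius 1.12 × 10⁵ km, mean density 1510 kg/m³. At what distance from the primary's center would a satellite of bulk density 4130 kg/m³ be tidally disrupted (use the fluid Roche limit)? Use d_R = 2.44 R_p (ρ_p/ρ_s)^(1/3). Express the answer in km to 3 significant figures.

d_R = 2.44 × 1.12 × 10⁵ km × (1510/4130)^(1/3)
    = 1.95 × 10⁵ km

1.95 × 10⁵ km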